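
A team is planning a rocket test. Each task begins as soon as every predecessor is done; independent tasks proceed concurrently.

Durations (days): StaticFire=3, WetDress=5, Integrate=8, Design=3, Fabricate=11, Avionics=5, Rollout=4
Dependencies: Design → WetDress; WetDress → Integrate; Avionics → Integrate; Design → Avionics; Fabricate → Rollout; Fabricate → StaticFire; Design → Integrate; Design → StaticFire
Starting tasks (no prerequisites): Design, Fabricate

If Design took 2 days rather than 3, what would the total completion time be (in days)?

15

Critical path before the change: Design→Avionics→Integrate = 3+5+8 = 16 giving 16 days.
Design is on the critical path; changing it to 2 makes that path 15 days.
That remains the longest chain; total 15 days.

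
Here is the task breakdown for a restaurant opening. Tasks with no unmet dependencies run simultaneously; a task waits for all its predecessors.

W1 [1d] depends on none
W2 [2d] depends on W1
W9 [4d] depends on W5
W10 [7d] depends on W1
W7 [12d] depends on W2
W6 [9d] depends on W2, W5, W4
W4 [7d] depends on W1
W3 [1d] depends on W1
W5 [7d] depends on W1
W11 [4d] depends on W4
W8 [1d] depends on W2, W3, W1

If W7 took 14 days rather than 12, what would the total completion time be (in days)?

Baseline: W1→W4→W6 = 1+7+9 = 17 → 17 days.
W7 has 2 days of float (longest path through it is 15).
The binding chain switches to W1→W2→W7 = 1+2+14 = 17; finish 17 days.

17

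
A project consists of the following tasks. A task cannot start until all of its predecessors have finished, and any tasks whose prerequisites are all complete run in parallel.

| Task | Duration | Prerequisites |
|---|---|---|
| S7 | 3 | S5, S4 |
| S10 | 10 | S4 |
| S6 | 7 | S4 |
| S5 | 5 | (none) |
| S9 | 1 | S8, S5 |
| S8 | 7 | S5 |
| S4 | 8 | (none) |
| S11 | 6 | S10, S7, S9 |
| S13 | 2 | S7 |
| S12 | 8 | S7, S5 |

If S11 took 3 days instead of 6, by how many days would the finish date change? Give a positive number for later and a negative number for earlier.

-3

Baseline: S4→S10→S11 = 8+10+6 = 24 → 24 days.
Since S11 is critical, the -3 change carries straight to that chain (now 21 days).
The critical path is still S4→S10→S11; finish is now 21 days.
Change in finish: 21 − 24 = -3 days.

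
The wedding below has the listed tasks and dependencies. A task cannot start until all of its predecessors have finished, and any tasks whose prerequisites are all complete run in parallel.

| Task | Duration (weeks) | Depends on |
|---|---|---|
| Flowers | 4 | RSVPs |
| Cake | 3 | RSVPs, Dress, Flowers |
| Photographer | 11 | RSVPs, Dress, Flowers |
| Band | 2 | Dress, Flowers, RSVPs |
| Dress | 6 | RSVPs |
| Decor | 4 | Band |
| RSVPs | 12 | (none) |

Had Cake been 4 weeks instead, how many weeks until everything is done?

Baseline: RSVPs→Dress→Photographer = 12+6+11 = 29 → 29 weeks.
Cake has 8 weeks of float (longest path through it is 21).
The critical path is still RSVPs→Dress→Photographer; finish is now 29 weeks.

29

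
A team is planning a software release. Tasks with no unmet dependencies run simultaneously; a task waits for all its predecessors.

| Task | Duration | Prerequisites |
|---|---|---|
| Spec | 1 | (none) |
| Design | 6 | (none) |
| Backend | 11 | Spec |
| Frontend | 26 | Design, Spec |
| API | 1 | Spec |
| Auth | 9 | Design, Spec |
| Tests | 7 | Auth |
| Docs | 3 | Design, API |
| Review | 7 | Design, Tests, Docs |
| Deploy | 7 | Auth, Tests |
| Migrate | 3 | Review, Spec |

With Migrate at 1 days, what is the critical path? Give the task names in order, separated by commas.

Actual critical path: Design→Auth→Tests→Review→Migrate = 6+9+7+7+3 = 32 ⇒ 32 days.
Migrate is on the critical path; changing it to 1 makes that path 30 days.
New critical path: Design→Frontend = 6+26 = 32 ⇒ 32 days.

Design, Frontend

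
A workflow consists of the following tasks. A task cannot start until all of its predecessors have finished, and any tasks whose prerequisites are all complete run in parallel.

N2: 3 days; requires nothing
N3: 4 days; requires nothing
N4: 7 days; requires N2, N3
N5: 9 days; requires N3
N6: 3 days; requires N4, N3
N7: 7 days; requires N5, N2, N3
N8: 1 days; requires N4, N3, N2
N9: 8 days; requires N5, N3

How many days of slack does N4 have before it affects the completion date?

The longest chain is N3→N5→N9 = 4+9+8 = 21; overall finish 21 days.
The longest chain containing N4 totals 14 days.
So N4 can slip 18 − 11 = 7 days.

7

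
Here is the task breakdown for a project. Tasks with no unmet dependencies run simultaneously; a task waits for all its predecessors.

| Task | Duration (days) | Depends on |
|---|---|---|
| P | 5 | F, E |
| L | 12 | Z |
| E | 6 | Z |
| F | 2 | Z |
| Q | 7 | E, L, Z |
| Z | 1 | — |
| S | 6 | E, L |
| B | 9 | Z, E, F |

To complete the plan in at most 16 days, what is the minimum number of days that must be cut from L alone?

4

Current finish: 20 days; target: 16.
L is on every critical path, so each day cut from L cuts the finish by one (this holds down to a finish of 16).
Need 20 − 16 = 4 days off L → L becomes 8 days, finish becomes 16.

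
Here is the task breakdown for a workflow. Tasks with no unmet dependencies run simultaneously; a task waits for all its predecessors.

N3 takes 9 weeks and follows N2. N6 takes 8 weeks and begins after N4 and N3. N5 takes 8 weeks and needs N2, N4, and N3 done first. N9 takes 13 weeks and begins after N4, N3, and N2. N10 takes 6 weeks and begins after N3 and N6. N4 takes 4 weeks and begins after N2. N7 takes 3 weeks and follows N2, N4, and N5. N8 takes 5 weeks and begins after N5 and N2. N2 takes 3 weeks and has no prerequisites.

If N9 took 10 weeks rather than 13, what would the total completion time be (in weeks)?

The binding path is N2→N3→N6→N10 = 3+9+8+6 = 26; finish at 26 weeks.
N9 is off the critical path — its longest chain is 25 weeks, giving 1 of slack.
No other chain overtakes it, so the finish is 26 weeks.

26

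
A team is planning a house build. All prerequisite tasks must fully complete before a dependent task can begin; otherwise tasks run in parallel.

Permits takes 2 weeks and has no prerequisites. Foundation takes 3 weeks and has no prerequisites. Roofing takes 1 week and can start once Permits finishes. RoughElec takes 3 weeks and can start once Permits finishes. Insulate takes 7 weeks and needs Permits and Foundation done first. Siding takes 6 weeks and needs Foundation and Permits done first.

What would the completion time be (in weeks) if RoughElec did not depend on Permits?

Original critical path: Foundation→Insulate = 3+7 = 10 ⇒ 10 weeks.
Without Permits→RoughElec, RoughElec's earliest start moves from 2 to 0.
After: Foundation→Insulate = 3+7 = 10 → 10 weeks.

10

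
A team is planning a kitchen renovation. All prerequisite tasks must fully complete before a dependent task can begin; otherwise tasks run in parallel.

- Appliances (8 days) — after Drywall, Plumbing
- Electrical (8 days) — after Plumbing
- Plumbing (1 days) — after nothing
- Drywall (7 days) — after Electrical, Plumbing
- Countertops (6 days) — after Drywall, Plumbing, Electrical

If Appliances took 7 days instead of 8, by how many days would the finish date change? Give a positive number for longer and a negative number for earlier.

The binding path is Plumbing→Electrical→Drywall→Appliances = 1+8+7+8 = 24; finish at 24 days.
Since Appliances is critical, the -1 change carries straight to that chain (now 23 days).
No other chain overtakes it, so the finish is 23 days.
Change in finish: 23 − 24 = -1 days.

-1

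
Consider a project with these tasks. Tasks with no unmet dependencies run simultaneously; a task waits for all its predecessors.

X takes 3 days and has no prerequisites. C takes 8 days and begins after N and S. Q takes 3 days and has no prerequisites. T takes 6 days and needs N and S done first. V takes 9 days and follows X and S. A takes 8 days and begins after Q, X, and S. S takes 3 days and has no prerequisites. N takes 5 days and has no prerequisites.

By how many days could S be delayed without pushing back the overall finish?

1

N→C = 5+8 = 13 sets the makespan at 13 days.
S finishes as early as 3 and must finish by 4.
Slack of S = 1 − 0 = 1 day.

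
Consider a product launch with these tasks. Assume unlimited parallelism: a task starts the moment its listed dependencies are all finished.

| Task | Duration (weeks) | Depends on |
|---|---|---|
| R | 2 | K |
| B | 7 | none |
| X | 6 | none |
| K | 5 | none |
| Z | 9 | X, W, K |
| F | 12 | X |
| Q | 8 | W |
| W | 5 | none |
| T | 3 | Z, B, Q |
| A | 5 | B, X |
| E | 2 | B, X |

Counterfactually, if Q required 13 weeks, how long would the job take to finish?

The binding path is X→Z→T = 6+9+3 = 18; finish at 18 weeks.
Q is off the critical path — its longest chain is 16 weeks, giving 2 of slack.
New critical path: W→Q→T = 5+13+3 = 21 ⇒ 21 weeks.

21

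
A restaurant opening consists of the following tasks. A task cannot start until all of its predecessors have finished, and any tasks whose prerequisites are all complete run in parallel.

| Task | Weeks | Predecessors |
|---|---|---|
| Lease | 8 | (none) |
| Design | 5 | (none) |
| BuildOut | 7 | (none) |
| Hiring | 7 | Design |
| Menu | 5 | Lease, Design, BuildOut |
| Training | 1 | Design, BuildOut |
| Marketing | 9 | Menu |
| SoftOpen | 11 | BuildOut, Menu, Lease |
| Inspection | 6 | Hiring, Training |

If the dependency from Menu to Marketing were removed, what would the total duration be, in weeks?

With the dependency in place, Lease→Menu→SoftOpen = 8+5+11 = 24 sets the finish at 24 weeks.
Without Menu→Marketing, Marketing's earliest start moves from 13 to 0.
The longest chain is now Lease→Menu→SoftOpen = 8+5+11 = 24, so the project takes 24 weeks.

24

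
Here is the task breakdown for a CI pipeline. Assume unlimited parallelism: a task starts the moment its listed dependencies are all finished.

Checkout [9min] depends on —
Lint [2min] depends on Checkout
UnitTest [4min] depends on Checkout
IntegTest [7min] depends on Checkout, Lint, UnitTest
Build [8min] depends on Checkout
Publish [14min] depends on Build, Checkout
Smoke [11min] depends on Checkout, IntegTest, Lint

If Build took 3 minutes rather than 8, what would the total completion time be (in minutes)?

31

Baseline: Checkout→Build→Publish = 9+8+14 = 31 → 31 minutes.
Build lies on that path, so at 3 minutes the path becomes 26 minutes.
The binding chain switches to Checkout→UnitTest→IntegTest→Smoke = 9+4+7+11 = 31; finish 31 minutes.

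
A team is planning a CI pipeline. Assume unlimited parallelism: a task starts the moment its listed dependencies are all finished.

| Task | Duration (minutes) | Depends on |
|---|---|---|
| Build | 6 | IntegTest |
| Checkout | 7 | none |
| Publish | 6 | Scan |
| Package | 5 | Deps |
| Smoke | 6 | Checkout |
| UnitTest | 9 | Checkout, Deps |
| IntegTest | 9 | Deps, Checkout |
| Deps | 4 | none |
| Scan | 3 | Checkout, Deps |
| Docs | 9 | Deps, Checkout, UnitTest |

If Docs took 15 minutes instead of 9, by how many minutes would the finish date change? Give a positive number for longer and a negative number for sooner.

6

Critical path before the change: Checkout→UnitTest→Docs = 7+9+9 = 25 giving 25 minutes.
Docs is on the critical path; changing it to 15 makes that path 31 minutes.
The critical path is still Checkout→UnitTest→Docs; finish is now 31 minutes.
Change in finish: 31 − 25 = +6 minutes.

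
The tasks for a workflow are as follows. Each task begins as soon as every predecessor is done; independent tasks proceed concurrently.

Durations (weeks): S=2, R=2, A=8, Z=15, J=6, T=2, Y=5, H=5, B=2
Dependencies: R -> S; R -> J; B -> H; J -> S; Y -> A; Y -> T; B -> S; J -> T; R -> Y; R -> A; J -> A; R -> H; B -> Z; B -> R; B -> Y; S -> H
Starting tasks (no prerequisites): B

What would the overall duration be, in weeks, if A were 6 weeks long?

Actual critical path: B→R→J→A = 2+2+6+8 = 18 ⇒ 18 weeks.
A is on the critical path; changing it to 6 makes that path 16 weeks.
Now B→R→J→S→H = 2+2+6+2+5 = 17 is longest, so the finish becomes 17 weeks.

17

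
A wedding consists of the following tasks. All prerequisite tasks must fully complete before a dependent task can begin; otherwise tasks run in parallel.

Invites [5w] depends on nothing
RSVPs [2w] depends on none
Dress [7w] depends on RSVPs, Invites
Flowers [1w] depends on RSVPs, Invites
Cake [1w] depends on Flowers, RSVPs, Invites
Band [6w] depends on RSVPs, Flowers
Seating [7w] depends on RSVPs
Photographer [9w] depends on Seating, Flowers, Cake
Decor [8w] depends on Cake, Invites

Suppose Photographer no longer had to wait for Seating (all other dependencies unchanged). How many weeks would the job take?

Before: longest chain RSVPs→Seating→Photographer = 2+7+9 = 18, finish 18.
Without Seating→Photographer, Photographer's earliest start moves from 9 to 7.
New critical path: Invites→Flowers→Cake→Photographer = 5+1+1+9 = 16 ⇒ 16 weeks.

16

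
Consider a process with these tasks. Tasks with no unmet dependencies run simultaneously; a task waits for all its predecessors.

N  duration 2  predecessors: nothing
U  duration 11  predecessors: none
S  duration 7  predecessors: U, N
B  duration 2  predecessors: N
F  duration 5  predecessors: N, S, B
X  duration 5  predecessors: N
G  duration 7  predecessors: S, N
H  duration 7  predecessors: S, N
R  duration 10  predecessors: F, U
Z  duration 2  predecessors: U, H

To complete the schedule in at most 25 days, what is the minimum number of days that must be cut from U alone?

8

Current finish: 33 days; target: 25.
U is on every critical path, so each day cut from U cuts the finish by one (this holds down to a finish of 24).
Need 33 − 25 = 8 days off U → U becomes 3 days, finish becomes 25.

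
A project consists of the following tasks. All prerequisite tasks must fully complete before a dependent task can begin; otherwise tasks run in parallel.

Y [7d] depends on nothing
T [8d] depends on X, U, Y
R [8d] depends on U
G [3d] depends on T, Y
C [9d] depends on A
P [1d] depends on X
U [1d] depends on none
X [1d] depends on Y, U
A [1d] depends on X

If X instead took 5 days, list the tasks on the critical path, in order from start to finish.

Y, X, T, G

Critical path before the change: Y→X→T→G = 7+1+8+3 = 19 giving 19 days.
X lies on that path, so at 5 days the path becomes 23 days.
The critical path is still Y→X→T→G; finish is now 23 days.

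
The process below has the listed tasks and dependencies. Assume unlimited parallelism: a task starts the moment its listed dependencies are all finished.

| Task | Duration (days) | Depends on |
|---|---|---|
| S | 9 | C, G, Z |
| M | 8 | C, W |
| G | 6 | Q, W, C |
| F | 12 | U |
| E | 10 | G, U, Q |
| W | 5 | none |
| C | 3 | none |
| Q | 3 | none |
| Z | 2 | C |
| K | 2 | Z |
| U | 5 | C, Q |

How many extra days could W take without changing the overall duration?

The longest chain is W→G→E = 5+6+10 = 21; overall finish 21 days.
Longest path through W: 21 days (earliest finish 5, latest finish 5).
So W can slip 5 − 5 = 0 days.

0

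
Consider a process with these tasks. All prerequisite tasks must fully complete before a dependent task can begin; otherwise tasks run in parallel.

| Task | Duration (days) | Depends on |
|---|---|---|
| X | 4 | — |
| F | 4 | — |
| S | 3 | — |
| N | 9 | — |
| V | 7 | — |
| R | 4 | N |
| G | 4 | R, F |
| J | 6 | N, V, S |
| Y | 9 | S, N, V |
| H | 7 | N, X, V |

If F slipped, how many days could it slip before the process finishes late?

10

Critical path: N→Y = 9+9 = 18, so the finish is 18 days.
F finishes as early as 4 and must finish by 14.
So F can slip 14 − 4 = 10 days.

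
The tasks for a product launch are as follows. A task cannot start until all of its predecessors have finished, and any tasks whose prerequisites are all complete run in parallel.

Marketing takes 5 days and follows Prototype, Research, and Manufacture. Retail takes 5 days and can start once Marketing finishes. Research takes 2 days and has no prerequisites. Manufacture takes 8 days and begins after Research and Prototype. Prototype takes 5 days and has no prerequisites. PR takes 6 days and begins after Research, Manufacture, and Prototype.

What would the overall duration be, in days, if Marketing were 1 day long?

19

The binding path is Prototype→Manufacture→Marketing→Retail = 5+8+5+5 = 23; finish at 23 days.
Marketing is on the critical path; changing it to 1 makes that path 19 days.
The critical path is still Prototype→Manufacture→Marketing→Retail; finish is now 19 days.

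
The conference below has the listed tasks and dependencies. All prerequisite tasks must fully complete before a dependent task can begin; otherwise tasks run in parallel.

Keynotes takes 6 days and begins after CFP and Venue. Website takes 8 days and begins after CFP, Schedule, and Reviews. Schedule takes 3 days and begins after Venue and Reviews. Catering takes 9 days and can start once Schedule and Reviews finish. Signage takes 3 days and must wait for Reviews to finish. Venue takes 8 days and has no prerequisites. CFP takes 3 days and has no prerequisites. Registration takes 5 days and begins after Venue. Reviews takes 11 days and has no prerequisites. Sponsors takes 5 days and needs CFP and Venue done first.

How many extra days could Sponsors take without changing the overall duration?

Critical path: Reviews→Schedule→Catering = 11+3+9 = 23, so the finish is 23 days.
The longest chain containing Sponsors totals 13 days.
So Sponsors can slip 23 − 13 = 10 days.

10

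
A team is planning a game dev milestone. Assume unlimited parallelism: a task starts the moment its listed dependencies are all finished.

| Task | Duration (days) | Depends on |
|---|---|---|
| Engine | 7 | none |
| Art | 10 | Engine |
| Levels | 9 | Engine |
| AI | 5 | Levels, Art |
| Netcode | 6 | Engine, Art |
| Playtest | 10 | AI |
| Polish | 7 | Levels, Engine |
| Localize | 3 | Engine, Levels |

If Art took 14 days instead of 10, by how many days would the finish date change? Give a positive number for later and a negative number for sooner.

Baseline: Engine→Art→AI→Playtest = 7+10+5+10 = 32 → 32 days.
Since Art is critical, the +4 change carries straight to that chain (now 36 days).
No other chain overtakes it, so the finish is 36 days.
Change in finish: 36 − 32 = +4 days.

4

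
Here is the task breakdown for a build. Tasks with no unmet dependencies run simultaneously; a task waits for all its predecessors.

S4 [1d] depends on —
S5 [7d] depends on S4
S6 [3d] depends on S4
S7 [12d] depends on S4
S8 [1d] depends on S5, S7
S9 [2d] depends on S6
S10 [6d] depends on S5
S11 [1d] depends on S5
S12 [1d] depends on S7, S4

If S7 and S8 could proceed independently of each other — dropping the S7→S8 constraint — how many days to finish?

14

Original critical path: S4→S5→S10 = 1+7+6 = 14 ⇒ 14 days.
Without S7→S8, S8's earliest start moves from 13 to 8.
New critical path: S4→S5→S10 = 1+7+6 = 14 ⇒ 14 days.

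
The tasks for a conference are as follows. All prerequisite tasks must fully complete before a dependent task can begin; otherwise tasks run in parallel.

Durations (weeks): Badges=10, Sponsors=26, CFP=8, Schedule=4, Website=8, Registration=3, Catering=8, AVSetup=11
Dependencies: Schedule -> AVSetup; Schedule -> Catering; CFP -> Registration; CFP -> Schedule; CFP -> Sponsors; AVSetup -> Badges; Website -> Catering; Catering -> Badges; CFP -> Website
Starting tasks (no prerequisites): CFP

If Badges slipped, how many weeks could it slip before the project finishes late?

Critical path: CFP→Sponsors = 8+26 = 34, so the finish is 34 weeks.
Longest path through Badges: 34 weeks (earliest finish 34, latest finish 34).
So Badges can slip 34 − 34 = 0 weeks.

0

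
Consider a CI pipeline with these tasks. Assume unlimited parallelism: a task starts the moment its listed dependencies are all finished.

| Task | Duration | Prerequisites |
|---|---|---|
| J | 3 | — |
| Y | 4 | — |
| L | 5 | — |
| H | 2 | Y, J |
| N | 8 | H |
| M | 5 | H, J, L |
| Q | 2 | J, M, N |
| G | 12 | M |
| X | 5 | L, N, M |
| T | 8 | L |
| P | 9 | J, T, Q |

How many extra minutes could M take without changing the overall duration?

2

Y→H→N→Q→P = 4+2+8+2+9 = 25 sets the makespan at 25 minutes.
The longest chain containing M totals 23 minutes.
So M can slip 13 − 11 = 2 minutes.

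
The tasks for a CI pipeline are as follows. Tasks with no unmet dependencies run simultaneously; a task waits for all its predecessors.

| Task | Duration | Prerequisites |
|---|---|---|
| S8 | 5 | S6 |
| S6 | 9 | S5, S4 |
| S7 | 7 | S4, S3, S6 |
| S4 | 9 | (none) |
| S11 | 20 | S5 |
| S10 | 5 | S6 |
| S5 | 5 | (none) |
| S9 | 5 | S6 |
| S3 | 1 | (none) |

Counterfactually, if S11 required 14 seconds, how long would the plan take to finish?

25

Critical path before the change: S5→S11 = 5+20 = 25 giving 25 seconds.
S11 lies on that path, so at 14 seconds the path becomes 19 seconds.
The binding chain switches to S4→S6→S7 = 9+9+7 = 25; finish 25 seconds.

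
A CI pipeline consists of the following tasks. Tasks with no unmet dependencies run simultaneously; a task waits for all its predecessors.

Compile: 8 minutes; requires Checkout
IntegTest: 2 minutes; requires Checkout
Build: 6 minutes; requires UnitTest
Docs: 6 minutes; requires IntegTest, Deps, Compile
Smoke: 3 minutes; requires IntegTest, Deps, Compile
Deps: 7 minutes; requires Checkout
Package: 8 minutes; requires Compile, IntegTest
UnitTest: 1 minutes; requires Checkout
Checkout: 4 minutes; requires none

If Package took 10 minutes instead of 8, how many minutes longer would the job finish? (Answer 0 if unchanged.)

Actual critical path: Checkout→Compile→Package = 4+8+8 = 20 ⇒ 20 minutes.
Package lies on that path, so at 10 minutes the path becomes 22 minutes.
No other chain overtakes it, so the finish is 22 minutes.
Change in finish: 22 − 20 = +2 minutes.

2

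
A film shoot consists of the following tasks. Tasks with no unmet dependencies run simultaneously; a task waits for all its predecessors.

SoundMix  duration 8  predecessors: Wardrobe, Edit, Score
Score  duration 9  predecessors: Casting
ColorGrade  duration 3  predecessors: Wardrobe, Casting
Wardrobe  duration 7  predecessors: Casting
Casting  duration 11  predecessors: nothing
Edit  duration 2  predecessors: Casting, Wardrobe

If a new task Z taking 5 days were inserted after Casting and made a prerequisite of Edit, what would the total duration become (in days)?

Originally the film shoot takes 28 days.
With Z inserted, Edit now waits for max(Casting, Wardrobe, Z).
New critical path: Casting→Wardrobe→Edit→SoundMix = 11+7+2+8 = 28 ⇒ 28 days.

28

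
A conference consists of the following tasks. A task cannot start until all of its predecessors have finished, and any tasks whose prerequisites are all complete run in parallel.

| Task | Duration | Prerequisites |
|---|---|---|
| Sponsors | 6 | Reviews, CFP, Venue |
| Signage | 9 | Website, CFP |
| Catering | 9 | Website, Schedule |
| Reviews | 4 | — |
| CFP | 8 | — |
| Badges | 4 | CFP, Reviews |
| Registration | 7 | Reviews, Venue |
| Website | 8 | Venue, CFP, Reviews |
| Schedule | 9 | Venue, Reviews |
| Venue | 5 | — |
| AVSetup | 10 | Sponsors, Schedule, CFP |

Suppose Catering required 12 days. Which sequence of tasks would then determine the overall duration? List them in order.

CFP, Website, Catering

Baseline: CFP→Website→Catering = 8+8+9 = 25 → 25 days.
Since Catering is critical, the +3 change carries straight to that chain (now 28 days).
No other chain overtakes it, so the finish is 28 days.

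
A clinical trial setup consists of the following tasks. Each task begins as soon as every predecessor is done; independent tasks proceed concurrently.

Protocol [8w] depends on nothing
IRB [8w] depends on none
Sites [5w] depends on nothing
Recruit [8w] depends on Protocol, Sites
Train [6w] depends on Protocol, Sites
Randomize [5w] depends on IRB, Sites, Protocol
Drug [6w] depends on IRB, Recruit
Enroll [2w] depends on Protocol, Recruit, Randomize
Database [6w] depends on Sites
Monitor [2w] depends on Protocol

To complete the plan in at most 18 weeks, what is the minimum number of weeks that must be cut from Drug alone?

4

Current finish: 22 weeks; target: 18.
Drug is on every critical path, so each week cut from Drug cuts the finish by one (this holds down to a finish of 18).
Need 22 − 18 = 4 weeks off Drug → Drug becomes 2 weeks, finish becomes 18.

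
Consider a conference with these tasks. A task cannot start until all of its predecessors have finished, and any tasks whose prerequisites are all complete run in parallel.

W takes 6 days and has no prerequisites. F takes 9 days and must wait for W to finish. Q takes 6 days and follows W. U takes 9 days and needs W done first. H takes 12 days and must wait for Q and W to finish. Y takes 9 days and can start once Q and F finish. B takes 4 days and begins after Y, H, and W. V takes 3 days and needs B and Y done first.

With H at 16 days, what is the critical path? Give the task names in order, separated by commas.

Critical path before the change: W→Q→H→B→V = 6+6+12+4+3 = 31 giving 31 days.
Since H is critical, the +4 change carries straight to that chain (now 35 days).
No other chain overtakes it, so the finish is 35 days.

W, Q, H, B, V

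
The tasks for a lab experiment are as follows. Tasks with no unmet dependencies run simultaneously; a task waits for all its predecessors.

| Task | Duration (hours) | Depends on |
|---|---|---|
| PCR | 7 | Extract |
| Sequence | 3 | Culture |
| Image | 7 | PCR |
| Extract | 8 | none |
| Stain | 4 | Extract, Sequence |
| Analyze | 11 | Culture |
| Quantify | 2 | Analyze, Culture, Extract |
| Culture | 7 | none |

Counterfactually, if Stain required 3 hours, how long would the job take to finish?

22

Critical path before the change: Extract→PCR→Image = 8+7+7 = 22 giving 22 hours.
The longest path through Stain is only 14 hours, so Stain has float 8.
The critical path is still Extract→PCR→Image; finish is now 22 hours.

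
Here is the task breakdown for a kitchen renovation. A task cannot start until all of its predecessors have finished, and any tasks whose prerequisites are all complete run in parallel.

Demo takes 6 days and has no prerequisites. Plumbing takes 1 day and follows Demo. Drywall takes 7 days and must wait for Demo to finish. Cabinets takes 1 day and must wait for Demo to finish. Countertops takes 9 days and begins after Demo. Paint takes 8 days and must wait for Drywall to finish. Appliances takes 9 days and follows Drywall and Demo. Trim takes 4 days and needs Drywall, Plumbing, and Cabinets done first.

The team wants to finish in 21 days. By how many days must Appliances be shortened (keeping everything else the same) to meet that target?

Current finish: 22 days; target: 21.
Appliances is on every critical path, so each day cut from Appliances cuts the finish by one (this holds down to a finish of 21).
Need 22 − 21 = 1 day off Appliances → Appliances becomes 8 days, finish becomes 21.

1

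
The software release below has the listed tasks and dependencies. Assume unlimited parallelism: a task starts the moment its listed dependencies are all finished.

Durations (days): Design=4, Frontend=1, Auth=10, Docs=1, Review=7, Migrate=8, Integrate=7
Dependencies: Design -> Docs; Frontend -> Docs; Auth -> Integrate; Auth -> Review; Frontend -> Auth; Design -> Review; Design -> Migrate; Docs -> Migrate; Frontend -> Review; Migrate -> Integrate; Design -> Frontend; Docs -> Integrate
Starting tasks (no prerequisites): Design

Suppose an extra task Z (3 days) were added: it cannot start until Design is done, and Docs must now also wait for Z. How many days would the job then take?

23

Originally the job takes 22 days.
With Z inserted, Docs now waits for max(Frontend, Design, Z).
New critical path: Design→Z→Docs→Migrate→Integrate = 4+3+1+8+7 = 23 ⇒ 23 days.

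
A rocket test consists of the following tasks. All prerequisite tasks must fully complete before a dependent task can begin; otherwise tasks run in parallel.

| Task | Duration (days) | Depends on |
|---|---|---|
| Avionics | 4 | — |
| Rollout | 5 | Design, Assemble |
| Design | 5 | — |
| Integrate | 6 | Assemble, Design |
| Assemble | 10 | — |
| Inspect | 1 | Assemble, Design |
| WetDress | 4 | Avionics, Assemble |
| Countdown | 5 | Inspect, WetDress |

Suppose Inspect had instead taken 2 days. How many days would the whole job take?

19

The binding path is Assemble→WetDress→Countdown = 10+4+5 = 19; finish at 19 days.
Inspect is off the critical path — its longest chain is 16 days, giving 3 of slack.
That remains the longest chain; total 19 days.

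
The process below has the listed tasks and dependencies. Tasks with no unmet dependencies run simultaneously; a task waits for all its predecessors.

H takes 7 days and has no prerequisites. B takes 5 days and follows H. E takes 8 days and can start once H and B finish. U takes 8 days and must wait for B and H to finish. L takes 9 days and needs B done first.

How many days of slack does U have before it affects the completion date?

The longest chain is H→B→L = 7+5+9 = 21; overall finish 21 days.
U finishes as early as 20 and must finish by 21.
Slack of U = 13 − 12 = 1 day.

1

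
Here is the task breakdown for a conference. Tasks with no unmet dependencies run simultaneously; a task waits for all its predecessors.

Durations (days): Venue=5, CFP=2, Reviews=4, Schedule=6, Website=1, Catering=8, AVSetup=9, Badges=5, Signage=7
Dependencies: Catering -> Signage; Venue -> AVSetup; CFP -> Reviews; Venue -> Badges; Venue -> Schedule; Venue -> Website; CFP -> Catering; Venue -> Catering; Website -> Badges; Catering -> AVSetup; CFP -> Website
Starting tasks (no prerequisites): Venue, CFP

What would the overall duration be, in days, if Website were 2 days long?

22

As given, the longest chain is Venue→Catering→AVSetup = 5+8+9 = 22, so the finish is 22 days.
Website is off the critical path — its longest chain is 11 days, giving 11 of slack.
That remains the longest chain; total 22 days.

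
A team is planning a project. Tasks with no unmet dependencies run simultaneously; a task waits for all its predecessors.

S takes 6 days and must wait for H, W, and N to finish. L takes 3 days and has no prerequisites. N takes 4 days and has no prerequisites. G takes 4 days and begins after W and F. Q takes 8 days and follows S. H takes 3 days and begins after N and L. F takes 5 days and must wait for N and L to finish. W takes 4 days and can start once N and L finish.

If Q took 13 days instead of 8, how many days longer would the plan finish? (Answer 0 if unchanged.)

5

Critical path before the change: N→W→S→Q = 4+4+6+8 = 22 giving 22 days.
Q is on the critical path; changing it to 13 makes that path 27 days.
The critical path is still N→W→S→Q; finish is now 27 days.
Change in finish: 27 − 22 = +5 days.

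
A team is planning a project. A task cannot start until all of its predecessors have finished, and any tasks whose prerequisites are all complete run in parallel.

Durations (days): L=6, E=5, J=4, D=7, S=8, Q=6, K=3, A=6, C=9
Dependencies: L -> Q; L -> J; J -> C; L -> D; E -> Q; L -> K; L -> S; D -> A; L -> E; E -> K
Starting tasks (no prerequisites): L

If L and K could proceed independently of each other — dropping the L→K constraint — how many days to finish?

Original critical path: L→J→C = 6+4+9 = 19 ⇒ 19 days.
Dropping L→K doesn't change K's earliest start (11); another predecessor still binds.
New critical path: L→J→C = 6+4+9 = 19 ⇒ 19 days.

19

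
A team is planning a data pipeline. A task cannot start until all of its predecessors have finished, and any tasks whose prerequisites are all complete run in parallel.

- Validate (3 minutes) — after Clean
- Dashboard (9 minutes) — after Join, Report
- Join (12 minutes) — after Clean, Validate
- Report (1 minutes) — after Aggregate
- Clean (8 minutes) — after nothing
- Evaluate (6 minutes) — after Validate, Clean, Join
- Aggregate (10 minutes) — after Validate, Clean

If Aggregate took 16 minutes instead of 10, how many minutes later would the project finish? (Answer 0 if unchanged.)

Actual critical path: Clean→Validate→Join→Dashboard = 8+3+12+9 = 32 ⇒ 32 minutes.
Aggregate has 1 minute of float (longest path through it is 31).
New critical path: Clean→Validate→Aggregate→Report→Dashboard = 8+3+16+1+9 = 37 ⇒ 37 minutes.
Change in finish: 37 − 32 = +5 minutes.

5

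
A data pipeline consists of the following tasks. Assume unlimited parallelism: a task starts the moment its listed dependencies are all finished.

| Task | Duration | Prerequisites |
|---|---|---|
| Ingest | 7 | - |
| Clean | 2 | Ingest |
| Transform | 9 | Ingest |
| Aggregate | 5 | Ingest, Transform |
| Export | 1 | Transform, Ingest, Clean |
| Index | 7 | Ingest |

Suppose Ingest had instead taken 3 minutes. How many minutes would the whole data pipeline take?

Actual critical path: Ingest→Transform→Aggregate = 7+9+5 = 21 ⇒ 21 minutes.
Ingest lies on that path, so at 3 minutes the path becomes 17 minutes.
The critical path is still Ingest→Transform→Aggregate; finish is now 17 minutes.

17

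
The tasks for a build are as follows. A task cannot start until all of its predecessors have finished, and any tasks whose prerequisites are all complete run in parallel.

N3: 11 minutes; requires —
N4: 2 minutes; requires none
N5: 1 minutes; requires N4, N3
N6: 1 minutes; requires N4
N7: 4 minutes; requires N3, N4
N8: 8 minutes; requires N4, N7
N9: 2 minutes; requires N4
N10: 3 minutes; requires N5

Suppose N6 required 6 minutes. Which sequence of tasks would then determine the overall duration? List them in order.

As given, the longest chain is N3→N7→N8 = 11+4+8 = 23, so the finish is 23 minutes.
The longest path through N6 is only 3 minutes, so N6 has float 20.
That remains the longest chain; total 23 minutes.

N3, N7, N8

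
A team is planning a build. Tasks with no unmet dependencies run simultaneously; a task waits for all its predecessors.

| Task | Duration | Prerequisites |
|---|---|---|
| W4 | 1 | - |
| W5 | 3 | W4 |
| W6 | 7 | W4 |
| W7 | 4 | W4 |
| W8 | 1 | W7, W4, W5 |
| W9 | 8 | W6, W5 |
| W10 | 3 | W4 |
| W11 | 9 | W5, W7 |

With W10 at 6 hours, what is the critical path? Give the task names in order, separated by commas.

As given, the longest chain is W4→W6→W9 = 1+7+8 = 16, so the finish is 16 hours.
W10 is off the critical path — its longest chain is 4 hours, giving 12 of slack.
The critical path is still W4→W6→W9; finish is now 16 hours.

W4, W6, W9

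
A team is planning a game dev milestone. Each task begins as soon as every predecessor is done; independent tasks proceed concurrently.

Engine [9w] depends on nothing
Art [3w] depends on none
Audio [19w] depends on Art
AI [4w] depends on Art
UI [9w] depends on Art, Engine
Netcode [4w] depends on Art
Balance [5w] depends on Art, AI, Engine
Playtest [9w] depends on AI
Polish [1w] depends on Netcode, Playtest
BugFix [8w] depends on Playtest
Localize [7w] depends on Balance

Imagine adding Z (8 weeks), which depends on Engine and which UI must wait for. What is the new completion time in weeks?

Originally the plan takes 24 weeks.
With Z inserted, UI now waits for max(Art, Engine, Z).
New critical path: Engine→Z→UI = 9+8+9 = 26 ⇒ 26 weeks.

26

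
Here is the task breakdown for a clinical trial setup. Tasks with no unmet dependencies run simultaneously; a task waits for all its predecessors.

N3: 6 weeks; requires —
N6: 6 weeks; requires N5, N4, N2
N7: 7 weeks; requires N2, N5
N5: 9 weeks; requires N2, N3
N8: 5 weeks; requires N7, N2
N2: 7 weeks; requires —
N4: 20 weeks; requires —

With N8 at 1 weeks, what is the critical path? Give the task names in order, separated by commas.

N4, N6

Baseline: N2→N5→N7→N8 = 7+9+7+5 = 28 → 28 weeks.
Since N8 is critical, the -4 change carries straight to that chain (now 24 weeks).
Now N4→N6 = 20+6 = 26 is longest, so the finish becomes 26 weeks.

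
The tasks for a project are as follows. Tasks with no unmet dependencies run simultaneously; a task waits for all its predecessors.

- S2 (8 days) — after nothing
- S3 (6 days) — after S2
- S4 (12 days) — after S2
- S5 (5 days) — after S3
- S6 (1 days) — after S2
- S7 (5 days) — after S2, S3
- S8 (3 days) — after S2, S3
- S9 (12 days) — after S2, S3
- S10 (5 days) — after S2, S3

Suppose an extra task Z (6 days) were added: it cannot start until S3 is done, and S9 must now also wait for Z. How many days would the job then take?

32

Originally the job takes 26 days.
With Z inserted, S9 now waits for max(S2, S3, Z).
New critical path: S2→S3→Z→S9 = 8+6+6+12 = 32 ⇒ 32 days.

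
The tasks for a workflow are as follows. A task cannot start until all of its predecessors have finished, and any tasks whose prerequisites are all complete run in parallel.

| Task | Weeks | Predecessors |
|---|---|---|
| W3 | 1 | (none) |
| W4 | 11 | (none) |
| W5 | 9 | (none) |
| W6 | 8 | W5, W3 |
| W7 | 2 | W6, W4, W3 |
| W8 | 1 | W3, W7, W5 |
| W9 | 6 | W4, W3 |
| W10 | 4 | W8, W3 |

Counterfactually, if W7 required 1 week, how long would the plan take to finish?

The binding path is W5→W6→W7→W8→W10 = 9+8+2+1+4 = 24; finish at 24 weeks.
Since W7 is critical, the -1 change carries straight to that chain (now 23 weeks).
No other chain overtakes it, so the finish is 23 weeks.

23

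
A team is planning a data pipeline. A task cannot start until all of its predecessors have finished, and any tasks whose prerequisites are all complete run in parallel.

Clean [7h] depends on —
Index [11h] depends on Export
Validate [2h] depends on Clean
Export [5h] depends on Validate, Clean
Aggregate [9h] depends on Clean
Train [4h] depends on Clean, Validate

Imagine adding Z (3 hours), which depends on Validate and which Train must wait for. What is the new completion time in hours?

25

Originally the project takes 25 hours.
With Z inserted, Train now waits for max(Clean, Validate, Z).
New critical path: Clean→Validate→Export→Index = 7+2+5+11 = 25 ⇒ 25 hours.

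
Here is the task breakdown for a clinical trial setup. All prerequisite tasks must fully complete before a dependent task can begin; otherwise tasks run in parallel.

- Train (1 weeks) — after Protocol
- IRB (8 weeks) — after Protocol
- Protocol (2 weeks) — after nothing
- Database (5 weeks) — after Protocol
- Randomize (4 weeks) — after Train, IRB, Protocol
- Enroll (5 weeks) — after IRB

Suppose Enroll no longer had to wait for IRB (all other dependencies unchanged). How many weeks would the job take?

14

With the dependency in place, Protocol→IRB→Enroll = 2+8+5 = 15 sets the finish at 15 weeks.
Without IRB→Enroll, Enroll's earliest start moves from 10 to 0.
The longest chain is now Protocol→IRB→Randomize = 2+8+4 = 14, so the job takes 14 weeks.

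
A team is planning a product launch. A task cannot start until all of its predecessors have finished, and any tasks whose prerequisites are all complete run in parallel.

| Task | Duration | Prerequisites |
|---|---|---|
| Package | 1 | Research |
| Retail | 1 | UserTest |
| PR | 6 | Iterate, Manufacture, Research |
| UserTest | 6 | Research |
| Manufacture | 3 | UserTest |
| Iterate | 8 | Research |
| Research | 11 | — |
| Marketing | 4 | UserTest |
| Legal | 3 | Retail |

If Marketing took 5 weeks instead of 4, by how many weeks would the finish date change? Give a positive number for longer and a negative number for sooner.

0

Actual critical path: Research→UserTest→Manufacture→PR = 11+6+3+6 = 26 ⇒ 26 weeks.
The longest path through Marketing is only 21 weeks, so Marketing has float 5.
The critical path is still Research→UserTest→Manufacture→PR; finish is now 26 weeks.
Change in finish: 26 − 26 = +0 weeks.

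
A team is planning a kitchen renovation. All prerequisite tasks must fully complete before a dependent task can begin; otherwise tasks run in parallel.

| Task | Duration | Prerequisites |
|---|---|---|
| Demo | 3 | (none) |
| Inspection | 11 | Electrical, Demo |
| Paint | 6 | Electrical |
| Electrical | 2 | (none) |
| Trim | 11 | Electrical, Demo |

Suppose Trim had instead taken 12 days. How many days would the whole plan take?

Actual critical path: Demo→Trim = 3+11 = 14 ⇒ 14 days.
Trim lies on that path, so at 12 days the path becomes 15 days.
The critical path is still Demo→Trim; finish is now 15 days.

15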